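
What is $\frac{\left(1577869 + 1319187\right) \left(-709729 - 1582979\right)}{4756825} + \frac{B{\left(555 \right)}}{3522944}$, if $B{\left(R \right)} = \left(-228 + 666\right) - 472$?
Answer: $- \frac{688228192908571993}{492883179200} \approx -1.3963 \cdot 10^{6}$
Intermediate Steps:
$B{\left(R \right)} = -34$ ($B{\left(R \right)} = 438 - 472 = -34$)
$\frac{\left(1577869 + 1319187\right) \left(-709729 - 1582979\right)}{4756825} + \frac{B{\left(555 \right)}}{3522944} = \frac{\left(1577869 + 1319187\right) \left(-709729 - 1582979\right)}{4756825} - \frac{34}{3522944} = 2897056 \left(-2292708\right) \frac{1}{4756825} - \frac{1}{103616} = \left(-6642103467648\right) \frac{1}{4756825} - \frac{1}{103616} = - \frac{6642103467648}{4756825} - \frac{1}{103616} = - \frac{688228192908571993}{492883179200}$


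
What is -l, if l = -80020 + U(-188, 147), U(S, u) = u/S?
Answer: 15043907/188 ≈ 80021.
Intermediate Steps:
l = -15043907/188 (l = -80020 + 147/(-188) = -80020 + 147*(-1/188) = -80020 - 147/188 = -15043907/188 ≈ -80021.)
-l = -1*(-15043907/188) = 15043907/188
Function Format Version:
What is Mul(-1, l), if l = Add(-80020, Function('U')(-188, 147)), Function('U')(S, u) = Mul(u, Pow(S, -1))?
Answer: Rational(15043907, 188) ≈ 80021.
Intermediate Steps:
l = Rational(-15043907, 188) (l = Add(-80020, Mul(147, Pow(-188, -1))) = Add(-80020, Mul(147, Rational(-1, 188))) = Add(-80020, Rational(-147, 188)) = Rational(-15043907, 188) ≈ -80021.)
Mul(-1, l) = Mul(-1, Rational(-15043907, 188)) = Rational(15043907, 188)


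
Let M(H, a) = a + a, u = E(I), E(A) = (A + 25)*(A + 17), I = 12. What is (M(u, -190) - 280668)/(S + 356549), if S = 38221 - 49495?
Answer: -281048/345275 ≈ -0.81398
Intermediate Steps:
S = -11274
E(A) = (17 + A)*(25 + A) (E(A) = (25 + A)*(17 + A) = (17 + A)*(25 + A))
u = 1073 (u = 425 + 12² + 42*12 = 425 + 144 + 504 = 1073)
M(H, a) = 2*a
(M(u, -190) - 280668)/(S + 356549) = (2*(-190) - 280668)/(-11274 + 356549) = (-380 - 280668)/345275 = -281048*1/345275 = -281048/345275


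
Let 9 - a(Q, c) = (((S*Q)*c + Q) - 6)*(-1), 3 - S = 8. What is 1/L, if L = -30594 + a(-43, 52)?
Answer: -1/19454 ≈ -5.1403e-5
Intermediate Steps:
S = -5 (S = 3 - 1*8 = 3 - 8 = -5)
a(Q, c) = 3 + Q - 5*Q*c (a(Q, c) = 9 - (((-5*Q)*c + Q) - 6)*(-1) = 9 - ((-5*Q*c + Q) - 6)*(-1) = 9 - ((Q - 5*Q*c) - 6)*(-1) = 9 - (-6 + Q - 5*Q*c)*(-1) = 9 - (6 - Q + 5*Q*c) = 9 + (-6 + Q - 5*Q*c) = 3 + Q - 5*Q*c)
L = -19454 (L = -30594 + (3 - 43 - 5*(-43)*52) = -30594 + (3 - 43 + 11180) = -30594 + 11140 = -19454)
1/L = 1/(-19454) = -1/19454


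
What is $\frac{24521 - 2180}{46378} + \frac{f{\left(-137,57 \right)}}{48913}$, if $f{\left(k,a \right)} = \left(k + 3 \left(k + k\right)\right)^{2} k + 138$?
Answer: $- \frac{5842357096769}{2268487114} \approx -2575.4$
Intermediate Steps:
$f{\left(k,a \right)} = 138 + 49 k^{3}$ ($f{\left(k,a \right)} = \left(k + 3 \cdot 2 k\right)^{2} k + 138 = \left(k + 6 k\right)^{2} k + 138 = \left(7 k\right)^{2} k + 138 = 49 k^{2} k + 138 = 49 k^{3} + 138 = 138 + 49 k^{3}$)
$\frac{24521 - 2180}{46378} + \frac{f{\left(-137,57 \right)}}{48913} = \frac{24521 - 2180}{46378} + \frac{138 + 49 \left(-137\right)^{3}}{48913} = \left(24521 - 2180\right) \frac{1}{46378} + \left(138 + 49 \left(-2571353\right)\right) \frac{1}{48913} = 22341 \cdot \frac{1}{46378} + \left(138 - 125996297\right) \frac{1}{48913} = \frac{22341}{46378} - \frac{125996159}{48913} = - \frac{5842357096769}{2268487114}$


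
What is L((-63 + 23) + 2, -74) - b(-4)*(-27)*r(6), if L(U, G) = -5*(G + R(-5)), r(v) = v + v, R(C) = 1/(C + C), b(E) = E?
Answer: -1851/2 ≈ -925.50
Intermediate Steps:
R(C) = 1/(2*C)
r(v) = 2*v
L(U, G) = ½ - 5*G (L(U, G) = -5*(G + (½)/(-5)) = -5*(G + (½)*(-⅕)) = -5*(G - ⅒) = -5*(-⅒ + G) = ½ - 5*G)
L((-63 + 23) + 2, -74) - b(-4)*(-27)*r(6) = (½ - 5*(-74)) - (-4*(-27))*2*6 = (½ + 370) - 108*12 = 741/2 - 1*1296 = 741/2 - 1296 = -1851/2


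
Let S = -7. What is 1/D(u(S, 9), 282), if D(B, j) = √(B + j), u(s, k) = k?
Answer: √291/291 ≈ 0.058621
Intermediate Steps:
1/D(u(S, 9), 282) = 1/(√(9 + 282)) = 1/(√291) = √291/291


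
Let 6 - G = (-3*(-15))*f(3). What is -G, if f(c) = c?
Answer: 129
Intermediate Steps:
G = -129 (G = 6 - (-3*(-15))*3 = 6 - 45*3 = 6 - 1*135 = 6 - 135 = -129)
-G = -1*(-129) = 129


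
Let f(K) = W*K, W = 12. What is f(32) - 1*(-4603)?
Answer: 4987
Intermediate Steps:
f(K) = 12*K
f(32) - 1*(-4603) = 12*32 - 1*(-4603) = 384 + 4603 = 4987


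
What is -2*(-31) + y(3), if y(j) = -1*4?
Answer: 58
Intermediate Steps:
y(j) = -4
-2*(-31) + y(3) = -2*(-31) - 4 = 62 - 4 = 58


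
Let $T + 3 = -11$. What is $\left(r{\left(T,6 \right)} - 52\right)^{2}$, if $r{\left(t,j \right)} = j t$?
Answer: $18496$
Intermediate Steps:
$T = -14$ ($T = -3 - 11 = -14$)
$\left(r{\left(T,6 \right)} - 52\right)^{2} = \left(6 \left(-14\right) - 52\right)^{2} = \left(-84 - 52\right)^{2} = \left(-136\right)^{2} = 18496$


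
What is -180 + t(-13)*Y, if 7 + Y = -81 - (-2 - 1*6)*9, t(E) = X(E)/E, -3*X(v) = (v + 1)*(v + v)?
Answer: -308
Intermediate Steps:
X(v) = -2*v*(1 + v)/3 (X(v) = -(v + 1)*(v + v)/3 = -(1 + v)*2*v/3 = -2*v*(1 + v)/3)
t(E) = -⅔ - 2*E/3 (t(E) = (-2*E*(1 + E)/3)/E = -⅔ - 2*E/3)
Y = -16 (Y = -7 + (-81 - (-2 - 1*6)*9) = -7 + (-81 - (-2 - 6)*9) = -7 + (-81 - (-8)*9) = -7 + (-81 - 1*(-72)) = -7 + (-81 + 72) = -7 - 9 = -16)
-180 + t(-13)*Y = -180 + (-⅔ - ⅔*(-13))*(-16) = -180 + (-⅔ + 26/3)*(-16) = -180 + 8*(-16) = -180 - 128 = -308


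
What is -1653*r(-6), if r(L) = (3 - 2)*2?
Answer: -3306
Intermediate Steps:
r(L) = 2 (r(L) = 1*2 = 2)
-1653*r(-6) = -1653*2 = -3306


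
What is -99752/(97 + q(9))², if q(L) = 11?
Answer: -12469/1458 ≈ -8.5521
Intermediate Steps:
-99752/(97 + q(9))² = -99752/(97 + 11)² = -99752/(108²) = -99752/11664 = -99752*1/11664 = -12469/1458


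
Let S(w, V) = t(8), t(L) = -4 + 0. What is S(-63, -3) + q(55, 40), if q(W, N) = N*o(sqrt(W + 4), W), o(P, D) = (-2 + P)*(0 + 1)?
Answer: -84 + 40*sqrt(59) ≈ 223.25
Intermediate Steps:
t(L) = -4
S(w, V) = -4
o(P, D) = -2 + P (o(P, D) = (-2 + P)*1 = -2 + P)
q(W, N) = N*(-2 + sqrt(4 + W)) (q(W, N) = N*(-2 + sqrt(W + 4)) = N*(-2 + sqrt(4 + W)))
S(-63, -3) + q(55, 40) = -4 + 40*(-2 + sqrt(4 + 55)) = -4 + 40*(-2 + sqrt(59)) = -4 + (-80 + 40*sqrt(59)) = -84 + 40*sqrt(59)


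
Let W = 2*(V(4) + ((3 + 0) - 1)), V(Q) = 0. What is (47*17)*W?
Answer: 3196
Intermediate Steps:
W = 4 (W = 2*(0 + ((3 + 0) - 1)) = 2*(0 + (3 - 1)) = 2*(0 + 2) = 2*2 = 4)
(47*17)*W = (47*17)*4 = 799*4 = 3196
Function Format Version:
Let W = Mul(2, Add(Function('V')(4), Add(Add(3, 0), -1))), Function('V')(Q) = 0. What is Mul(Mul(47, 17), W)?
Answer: 3196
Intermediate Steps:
W = 4 (W = Mul(2, Add(0, Add(Add(3, 0), -1))) = Mul(2, Add(0, Add(3, -1))) = Mul(2, Add(0, 2)) = Mul(2, 2) = 4)
Mul(Mul(47, 17), W) = Mul(Mul(47, 17), 4) = Mul(799, 4) = 3196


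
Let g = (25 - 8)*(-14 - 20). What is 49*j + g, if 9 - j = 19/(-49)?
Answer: -118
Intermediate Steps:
g = -578 (g = 17*(-34) = -578)
j = 460/49 (j = 9 - 19/(-49) = 9 - 19*(-1)/49 = 9 - 1*(-19/49) = 9 + 19/49 = 460/49 ≈ 9.3878)
49*j + g = 49*(460/49) - 578 = 460 - 578 = -118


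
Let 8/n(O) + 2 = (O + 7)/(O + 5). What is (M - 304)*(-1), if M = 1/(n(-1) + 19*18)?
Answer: 99103/326 ≈ 304.00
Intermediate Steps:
n(O) = 8/(-2 + (7 + O)/(5 + O)) (n(O) = 8/(-2 + (O + 7)/(O + 5)) = 8/(-2 + (7 + O)/(5 + O)))
M = 1/326 (M = 1/(8*(-5 - 1*(-1))/(3 - 1) + 19*18) = 1/(8*(-5 + 1)/2 + 342) = 1/(8*(1/2)*(-4) + 342) = 1/(-16 + 342) = 1/326 ≈ 0.0030675)
(M - 304)*(-1) = (1/326 - 304)*(-1) = -99103/326*(-1) = 99103/326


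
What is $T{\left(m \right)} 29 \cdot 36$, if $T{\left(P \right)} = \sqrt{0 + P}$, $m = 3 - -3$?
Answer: $1044 \sqrt{6} \approx 2557.3$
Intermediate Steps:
$m = 6$ ($m = 3 + 3 = 6$)
$T{\left(P \right)} = \sqrt{P}$
$T{\left(m \right)} 29 \cdot 36 = \sqrt{6} \cdot 29 \cdot 36 = 29 \sqrt{6} \cdot 36 = 1044 \sqrt{6}$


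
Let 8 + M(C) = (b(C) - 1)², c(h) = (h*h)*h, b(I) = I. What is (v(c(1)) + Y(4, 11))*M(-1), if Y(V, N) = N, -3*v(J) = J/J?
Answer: -128/3 ≈ -42.667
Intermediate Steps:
c(h) = h³ (c(h) = h²*h = h³)
v(J) = -⅓ (v(J) = -J/(3*J) = -⅓*1 = -⅓)
M(C) = -8 + (-1 + C)² (M(C) = -8 + (C - 1)² = -8 + (-1 + C)²)
(v(c(1)) + Y(4, 11))*M(-1) = (-⅓ + 11)*(-8 + (-1 - 1)²) = 32*(-8 + (-2)²)/3 = 32*(-8 + 4)/3 = (32/3)*(-4) = -128/3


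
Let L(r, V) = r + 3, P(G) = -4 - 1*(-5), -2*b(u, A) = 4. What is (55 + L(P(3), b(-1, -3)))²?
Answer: 3481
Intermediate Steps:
b(u, A) = -2 (b(u, A) = -½*4 = -2)
P(G) = 1 (P(G) = -4 + 5 = 1)
L(r, V) = 3 + r
(55 + L(P(3), b(-1, -3)))² = (55 + (3 + 1))² = (55 + 4)² = 59² = 3481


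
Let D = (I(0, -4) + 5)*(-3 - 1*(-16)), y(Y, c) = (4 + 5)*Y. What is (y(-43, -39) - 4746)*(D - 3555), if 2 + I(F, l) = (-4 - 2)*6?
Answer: 20449872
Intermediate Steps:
I(F, l) = -38 (I(F, l) = -2 + (-4 - 2)*6 = -2 - 6*6 = -2 - 36 = -38)
y(Y, c) = 9*Y
D = -429 (D = (-38 + 5)*(-3 - 1*(-16)) = -33*(-3 + 16) = -33*13 = -429)
(y(-43, -39) - 4746)*(D - 3555) = (9*(-43) - 4746)*(-429 - 3555) = (-387 - 4746)*(-3984) = -5133*(-3984) = 20449872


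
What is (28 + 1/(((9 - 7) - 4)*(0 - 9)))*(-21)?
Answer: -3535/6 ≈ -589.17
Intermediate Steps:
(28 + 1/(((9 - 7) - 4)*(0 - 9)))*(-21) = (28 + 1/((2 - 4)*(-9)))*(-21) = (28 + 1/(-2*(-9)))*(-21) = (28 + 1/18)*(-21) = (505/18)*(-21) = -3535/6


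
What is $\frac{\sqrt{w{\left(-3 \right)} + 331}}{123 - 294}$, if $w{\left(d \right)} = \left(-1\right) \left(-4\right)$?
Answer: $- \frac{\sqrt{335}}{171} \approx -0.10704$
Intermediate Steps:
$w{\left(d \right)} = 4$
$\frac{\sqrt{w{\left(-3 \right)} + 331}}{123 - 294} = \frac{\sqrt{4 + 331}}{123 - 294} = \frac{\sqrt{335}}{-171} = \sqrt{335} \left(- \frac{1}{171}\right) = - \frac{\sqrt{335}}{171}$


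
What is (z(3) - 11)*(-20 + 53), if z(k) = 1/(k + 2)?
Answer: -1782/5 ≈ -356.40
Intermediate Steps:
z(k) = 1/(2 + k)
(z(3) - 11)*(-20 + 53) = (1/(2 + 3) - 11)*(-20 + 53) = (1/5 - 11)*33 = (⅕ - 11)*33 = -54/5*33 = -1782/5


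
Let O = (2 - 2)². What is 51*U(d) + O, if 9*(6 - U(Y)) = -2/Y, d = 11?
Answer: 10132/33 ≈ 307.03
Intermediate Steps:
O = 0 (O = 0² = 0)
U(Y) = 6 + 2/(9*Y) (U(Y) = 6 - (-2)/(9*Y) = 6 + 2/(9*Y))
51*U(d) + O = 51*(6 + (2/9)/11) + 0 = 51*(6 + (2/9)*(1/11)) + 0 = 51*(6 + 2/99) + 0 = 51*(596/99) + 0 = 10132/33 + 0 = 10132/33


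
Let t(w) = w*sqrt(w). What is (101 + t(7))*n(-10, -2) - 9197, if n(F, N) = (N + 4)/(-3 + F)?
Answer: -119763/13 - 14*sqrt(7)/13 ≈ -9215.4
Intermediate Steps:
n(F, N) = (4 + N)/(-3 + F)
t(w) = w**(3/2)
(101 + t(7))*n(-10, -2) - 9197 = (101 + 7**(3/2))*((4 - 2)/(-3 - 10)) - 9197 = (101 + 7*sqrt(7))*(2/(-13)) - 9197 = (101 + 7*sqrt(7))*(-1/13*2) - 9197 = (101 + 7*sqrt(7))*(-2/13) - 9197 = (-202/13 - 14*sqrt(7)/13) - 9197 = -119763/13 - 14*sqrt(7)/13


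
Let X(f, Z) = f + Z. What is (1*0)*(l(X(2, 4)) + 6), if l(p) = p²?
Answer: 0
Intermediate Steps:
X(f, Z) = Z + f
(1*0)*(l(X(2, 4)) + 6) = (1*0)*((4 + 2)² + 6) = 0*(6² + 6) = 0*(36 + 6) = 0*42 = 0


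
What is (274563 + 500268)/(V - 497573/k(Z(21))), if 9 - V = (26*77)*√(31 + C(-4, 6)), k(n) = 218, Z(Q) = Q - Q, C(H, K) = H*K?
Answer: 27905073049846/362568137117 - 24573261008296*√7/362568137117 ≈ -102.35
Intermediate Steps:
Z(Q) = 0
V = 9 - 2002*√7 (V = 9 - 26*77*√(31 - 4*6) = 9 - 2002*√(31 - 24) = 9 - 2002*√7 ≈ -5287.8)
(274563 + 500268)/(V - 497573/k(Z(21))) = (274563 + 500268)/((9 - 2002*√7) - 497573/218) = 774831/((9 - 2002*√7) - 497573*1/218) = 774831/((9 - 2002*√7) - 497573/218) = 774831/(-495611/218 - 2002*√7)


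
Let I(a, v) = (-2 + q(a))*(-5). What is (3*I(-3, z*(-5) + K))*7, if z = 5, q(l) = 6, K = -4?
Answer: -420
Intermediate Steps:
I(a, v) = -20 (I(a, v) = (-2 + 6)*(-5) = 4*(-5) = -20)
(3*I(-3, z*(-5) + K))*7 = (3*(-20))*7 = -60*7 = -420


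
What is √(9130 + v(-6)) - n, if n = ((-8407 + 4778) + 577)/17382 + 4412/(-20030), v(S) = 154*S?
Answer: 34455236/87040365 + √8206 ≈ 90.983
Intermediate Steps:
n = -34455236/87040365 (n = (-3629 + 577)*(1/17382) + 4412*(-1/20030) = -3052*1/17382 - 2206/10015 = -1526/8691 - 2206/10015 = -34455236/87040365 ≈ -0.39585)
√(9130 + v(-6)) - n = √(9130 + 154*(-6)) - 1*(-34455236/87040365) = √(9130 - 924) + 34455236/87040365 = √8206 + 34455236/87040365 = 34455236/87040365 + √8206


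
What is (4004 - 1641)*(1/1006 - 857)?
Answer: -2037239183/1006 ≈ -2.0251e+6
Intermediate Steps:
(4004 - 1641)*(1/1006 - 857) = 2363*(1/1006 - 857) = 2363*(-862141/1006) = -2037239183/1006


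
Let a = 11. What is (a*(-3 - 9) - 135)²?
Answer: 71289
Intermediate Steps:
(a*(-3 - 9) - 135)² = (11*(-3 - 9) - 135)² = (11*(-12) - 135)² = (-132 - 135)² = (-267)² = 71289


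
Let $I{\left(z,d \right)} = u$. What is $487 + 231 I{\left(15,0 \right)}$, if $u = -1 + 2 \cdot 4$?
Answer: $2104$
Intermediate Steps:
$u = 7$ ($u = -1 + 8 = 7$)
$I{\left(z,d \right)} = 7$
$487 + 231 I{\left(15,0 \right)} = 487 + 231 \cdot 7 = 487 + 1617 = 2104$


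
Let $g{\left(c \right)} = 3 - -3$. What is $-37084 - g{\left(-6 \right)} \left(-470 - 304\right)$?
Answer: $-32440$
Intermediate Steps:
$g{\left(c \right)} = 6$ ($g{\left(c \right)} = 3 + 3 = 6$)
$-37084 - g{\left(-6 \right)} \left(-470 - 304\right) = -37084 - 6 \left(-470 - 304\right) = -37084 - 6 \left(-774\right) = -37084 - -4644 = -37084 + 4644 = -32440$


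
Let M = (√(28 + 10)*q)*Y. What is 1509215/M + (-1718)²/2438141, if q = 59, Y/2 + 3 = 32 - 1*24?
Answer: 2951524/2438141 + 301843*√38/4484 ≈ 416.17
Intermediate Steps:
Y = 10 (Y = -6 + 2*(32 - 1*24) = -6 + 2*(32 - 24) = -6 + 2*8 = -6 + 16 = 10)
M = 590*√38 (M = (√(28 + 10)*59)*10 = (√38*59)*10 = (59*√38)*10 = 590*√38 ≈ 3637.0)
1509215/M + (-1718)²/2438141 = 1509215/((590*√38)) + (-1718)²/2438141 = 1509215*(√38/22420) + 2951524*(1/2438141) = 301843*√38/4484 + 2951524/2438141 = 2951524/2438141 + 301843*√38/4484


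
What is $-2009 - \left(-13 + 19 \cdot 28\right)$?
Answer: $-2528$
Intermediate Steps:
$-2009 - \left(-13 + 19 \cdot 28\right) = -2009 - \left(-13 + 532\right) = -2009 - 519 = -2528$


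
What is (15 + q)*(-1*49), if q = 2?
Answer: -833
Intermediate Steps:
(15 + q)*(-1*49) = (15 + 2)*(-1*49) = 17*(-49) = -833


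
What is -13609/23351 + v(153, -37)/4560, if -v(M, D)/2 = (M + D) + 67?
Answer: -619329/934040 ≈ -0.66306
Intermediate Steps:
v(M, D) = -134 - 2*D - 2*M (v(M, D) = -2*((M + D) + 67) = -2*((D + M) + 67) = -2*(67 + D + M) = -134 - 2*D - 2*M)
-13609/23351 + v(153, -37)/4560 = -13609/23351 + (-134 - 2*(-37) - 2*153)/4560 = -13609*1/23351 + (-134 + 74 - 306)*(1/4560) = -13609/23351 - 366*1/4560 = -13609/23351 - 61/760 = -619329/934040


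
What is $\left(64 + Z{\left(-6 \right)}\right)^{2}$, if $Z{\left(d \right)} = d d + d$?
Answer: $8836$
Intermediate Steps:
$Z{\left(d \right)} = d + d^{2}$ ($Z{\left(d \right)} = d^{2} + d = d + d^{2}$)
$\left(64 + Z{\left(-6 \right)}\right)^{2} = \left(64 - 6 \left(1 - 6\right)\right)^{2} = \left(64 - -30\right)^{2} = \left(64 + 30\right)^{2} = 94^{2} = 8836$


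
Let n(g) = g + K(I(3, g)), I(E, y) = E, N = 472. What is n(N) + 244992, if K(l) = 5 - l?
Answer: 245466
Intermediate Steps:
n(g) = 2 + g (n(g) = g + (5 - 1*3) = g + (5 - 3) = g + 2 = 2 + g)
n(N) + 244992 = (2 + 472) + 244992 = 474 + 244992 = 245466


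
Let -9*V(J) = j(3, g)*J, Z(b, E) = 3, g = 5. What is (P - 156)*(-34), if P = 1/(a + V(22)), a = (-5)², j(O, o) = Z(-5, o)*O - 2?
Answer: 376278/71 ≈ 5299.7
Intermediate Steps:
j(O, o) = -2 + 3*O (j(O, o) = 3*O - 2 = -2 + 3*O)
a = 25
V(J) = -7*J/9 (V(J) = -(-2 + 3*3)*J/9 = -(-2 + 9)*J/9 = -7*J/9)
P = 9/71 (P = 1/(25 - 7/9*22) = 1/(25 - 154/9) = 1/(71/9) = 9/71 ≈ 0.12676)
(P - 156)*(-34) = (9/71 - 156)*(-34) = -11067/71*(-34) = 376278/71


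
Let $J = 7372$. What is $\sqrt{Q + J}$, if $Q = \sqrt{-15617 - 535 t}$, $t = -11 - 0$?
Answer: $\sqrt{7372 + 2 i \sqrt{2433}} \approx 85.862 + 0.5745 i$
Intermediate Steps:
$t = -11$ ($t = -11 + 0 = -11$)
$Q = 2 i \sqrt{2433}$ ($Q = \sqrt{-15617 - -5885} = \sqrt{-15617 + 5885} = \sqrt{-9732} = 2 i \sqrt{2433} \approx 98.651 i$)
$\sqrt{Q + J} = \sqrt{2 i \sqrt{2433} + 7372} = \sqrt{7372 + 2 i \sqrt{2433}}$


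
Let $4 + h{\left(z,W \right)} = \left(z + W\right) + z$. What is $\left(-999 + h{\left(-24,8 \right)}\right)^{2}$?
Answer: $1087849$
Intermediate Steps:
$h{\left(z,W \right)} = -4 + W + 2 z$ ($h{\left(z,W \right)} = -4 + \left(\left(z + W\right) + z\right) = -4 + \left(\left(W + z\right) + z\right) = -4 + \left(W + 2 z\right) = -4 + W + 2 z$)
$\left(-999 + h{\left(-24,8 \right)}\right)^{2} = \left(-999 + \left(-4 + 8 + 2 \left(-24\right)\right)\right)^{2} = \left(-999 - 44\right)^{2} = \left(-1043\right)^{2} = 1087849$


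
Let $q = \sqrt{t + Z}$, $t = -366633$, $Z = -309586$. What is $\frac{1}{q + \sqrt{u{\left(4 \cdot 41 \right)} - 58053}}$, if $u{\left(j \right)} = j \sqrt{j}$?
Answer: $- \frac{i}{\sqrt{676219} + \sqrt{58053 - 328 \sqrt{41}}} \approx - 0.0009444 i$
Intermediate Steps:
$u{\left(j \right)} = j^{\frac{3}{2}}$
$q = i \sqrt{676219}$ ($q = \sqrt{-366633 - 309586} = \sqrt{-676219} = i \sqrt{676219} \approx 822.33 i$)
$\frac{1}{q + \sqrt{u{\left(4 \cdot 41 \right)} - 58053}} = \frac{1}{i \sqrt{676219} + \sqrt{\left(4 \cdot 41\right)^{\frac{3}{2}} - 58053}} = \frac{1}{i \sqrt{676219} + \sqrt{164^{\frac{3}{2}} - 58053}} = \frac{1}{i \sqrt{676219} + \sqrt{328 \sqrt{41} - 58053}} = \frac{1}{i \sqrt{676219} + \sqrt{-58053 + 328 \sqrt{41}}} = \frac{1}{\sqrt{-58053 + 328 \sqrt{41}} + i \sqrt{676219}}$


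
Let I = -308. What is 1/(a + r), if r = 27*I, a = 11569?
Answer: 1/3253 ≈ 0.00030741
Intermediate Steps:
r = -8316 (r = 27*(-308) = -8316)
1/(a + r) = 1/(11569 - 8316) = 1/3253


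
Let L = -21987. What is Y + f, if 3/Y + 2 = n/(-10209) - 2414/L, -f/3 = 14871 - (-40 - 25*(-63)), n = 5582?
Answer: -7295249498547/182339158 ≈ -40009.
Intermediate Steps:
f = -40008 (f = -3*(14871 - (-40 - 25*(-63))) = -3*(14871 - (-40 + 1575)) = -3*(14871 - 1*1535) = -3*(14871 - 1535) = -3*13336 = -40008)
Y = -224465283/182339158 (Y = 3/(-2 + (5582/(-10209) - 2414/(-21987))) = 3/(-2 + (5582*(-1/10209) - 2414*(-1/21987))) = 3/(-2 + (-5582/10209 + 2414/21987)) = 3/(-2 - 32695636/74821761) = 3/(-182339158/74821761) = 3*(-74821761/182339158) = -224465283/182339158 ≈ -1.2310)
Y + f = -224465283/182339158 - 40008 = -7295249498547/182339158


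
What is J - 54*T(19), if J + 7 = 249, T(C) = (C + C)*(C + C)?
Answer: -77734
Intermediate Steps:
T(C) = 4*C**2 (T(C) = (2*C)*(2*C) = 4*C**2)
J = 242 (J = -7 + 249 = 242)
J - 54*T(19) = 242 - 216*19**2 = 242 - 216*361 = 242 - 54*1444 = 242 - 77976 = -77734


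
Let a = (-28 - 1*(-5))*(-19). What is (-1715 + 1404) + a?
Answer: 126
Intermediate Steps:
a = 437 (a = (-28 + 5)*(-19) = -23*(-19) = 437)
(-1715 + 1404) + a = (-1715 + 1404) + 437 = -311 + 437 = 126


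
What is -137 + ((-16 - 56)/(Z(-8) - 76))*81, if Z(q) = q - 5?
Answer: -6361/89 ≈ -71.472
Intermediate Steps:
Z(q) = -5 + q
-137 + ((-16 - 56)/(Z(-8) - 76))*81 = -137 + ((-16 - 56)/((-5 - 8) - 76))*81 = -137 - 72/(-13 - 76)*81 = -137 - 72/(-89)*81 = -137 - 72*(-1/89)*81 = -137 + (72/89)*81 = -137 + 5832/89 = -6361/89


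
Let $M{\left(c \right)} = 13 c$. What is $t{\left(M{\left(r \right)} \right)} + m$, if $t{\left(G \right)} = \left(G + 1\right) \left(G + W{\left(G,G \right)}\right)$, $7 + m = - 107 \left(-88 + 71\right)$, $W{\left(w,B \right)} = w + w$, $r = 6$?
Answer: $20298$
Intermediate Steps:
$W{\left(w,B \right)} = 2 w$
$m = 1812$ ($m = -7 - 107 \left(-88 + 71\right) = -7 - -1819 = -7 + 1819 = 1812$)
$t{\left(G \right)} = 3 G \left(1 + G\right)$ ($t{\left(G \right)} = \left(G + 1\right) \left(G + 2 G\right) = \left(1 + G\right) 3 G = 3 G \left(1 + G\right)$)
$t{\left(M{\left(r \right)} \right)} + m = 3 \cdot 13 \cdot 6 \left(1 + 13 \cdot 6\right) + 1812 = 3 \cdot 78 \left(1 + 78\right) + 1812 = 3 \cdot 78 \cdot 79 + 1812 = 18486 + 1812 = 20298$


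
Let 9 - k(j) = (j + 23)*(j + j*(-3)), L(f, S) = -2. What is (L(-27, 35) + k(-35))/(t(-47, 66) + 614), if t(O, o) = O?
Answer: 121/81 ≈ 1.4938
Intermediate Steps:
k(j) = 9 + 2*j*(23 + j) (k(j) = 9 - (j + 23)*(j + j*(-3)) = 9 - (23 + j)*(j - 3*j) = 9 - (23 + j)*(-2*j) = 9 - (-2)*j*(23 + j) = 9 + 2*j*(23 + j))
(L(-27, 35) + k(-35))/(t(-47, 66) + 614) = (-2 + (9 + 2*(-35)² + 46*(-35)))/(-47 + 614) = (-2 + (9 + 2*1225 - 1610))/567 = (-2 + (9 + 2450 - 1610))*(1/567) = (-2 + 849)*(1/567) = 847*(1/567) = 121/81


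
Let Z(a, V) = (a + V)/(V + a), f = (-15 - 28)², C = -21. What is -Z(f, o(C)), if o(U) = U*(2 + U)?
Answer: -1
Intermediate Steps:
f = 1849 (f = (-43)² = 1849)
Z(a, V) = 1 (Z(a, V) = (V + a)/(V + a) = 1)
-Z(f, o(C)) = -1*1 = -1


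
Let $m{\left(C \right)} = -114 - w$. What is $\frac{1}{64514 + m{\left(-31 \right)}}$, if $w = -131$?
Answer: $\frac{1}{64531} \approx 1.5496 \cdot 10^{-5}$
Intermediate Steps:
$m{\left(C \right)} = 17$ ($m{\left(C \right)} = -114 - -131 = -114 + 131 = 17$)
$\frac{1}{64514 + m{\left(-31 \right)}} = \frac{1}{64514 + 17} = \frac{1}{64531}$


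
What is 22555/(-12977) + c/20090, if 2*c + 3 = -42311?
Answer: -727684339/260707930 ≈ -2.7912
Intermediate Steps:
c = -21157 (c = -3/2 + (½)*(-42311) = -3/2 - 42311/2 = -21157)
22555/(-12977) + c/20090 = 22555/(-12977) - 21157/20090 = 22555*(-1/12977) - 21157*1/20090 = -22555/12977 - 21157/20090 = -727684339/260707930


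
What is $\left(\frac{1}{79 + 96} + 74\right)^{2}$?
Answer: $\frac{167728401}{30625} \approx 5476.8$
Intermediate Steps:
$\left(\frac{1}{79 + 96} + 74\right)^{2} = \left(\frac{1}{175} + 74\right)^{2} = \left(\frac{12951}{175}\right)^{2} = \frac{167728401}{30625}$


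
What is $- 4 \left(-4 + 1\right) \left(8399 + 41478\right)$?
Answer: $598524$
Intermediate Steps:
$- 4 \left(-4 + 1\right) \left(8399 + 41478\right) = \left(-4\right) \left(-3\right) 49877 = 12 \cdot 49877 = 598524$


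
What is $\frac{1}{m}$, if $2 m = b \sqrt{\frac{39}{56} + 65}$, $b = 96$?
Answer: $\frac{\sqrt{51506}}{88296} \approx 0.0025703$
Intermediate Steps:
$m = \frac{12 \sqrt{51506}}{7}$ ($m = \frac{96 \sqrt{\frac{39}{56} + 65}}{2} = \frac{96 \sqrt{\frac{3679}{56}}}{2} = \frac{96 \frac{\sqrt{51506}}{28}}{2} = \frac{\frac{24}{7} \sqrt{51506}}{2} = \frac{12 \sqrt{51506}}{7} \approx 389.06$)
$\frac{1}{m} = \frac{1}{\frac{12}{7} \sqrt{51506}} = \frac{\sqrt{51506}}{88296}$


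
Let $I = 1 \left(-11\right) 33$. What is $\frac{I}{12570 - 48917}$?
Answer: $\frac{363}{36347} \approx 0.0099871$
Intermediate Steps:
$I = -363$ ($I = \left(-11\right) 33 = -363$)
$\frac{I}{12570 - 48917} = - \frac{363}{12570 - 48917} = - \frac{363}{-36347} = \left(-363\right) \left(- \frac{1}{36347}\right) = \frac{363}{36347}$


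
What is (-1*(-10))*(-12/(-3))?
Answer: 40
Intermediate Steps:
(-1*(-10))*(-12/(-3)) = 10*(-12*(-⅓)) = 10*4 = 40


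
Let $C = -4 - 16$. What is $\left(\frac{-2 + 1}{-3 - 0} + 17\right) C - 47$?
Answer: $- \frac{1181}{3} \approx -393.67$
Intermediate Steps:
$C = -20$
$\left(\frac{-2 + 1}{-3 - 0} + 17\right) C - 47 = \left(\frac{-2 + 1}{-3 - 0} + 17\right) \left(-20\right) - 47 = \left(- \frac{1}{-3 + \left(-5 + 5\right)} + 17\right) \left(-20\right) - 47 = \left(- \frac{1}{-3 + 0} + 17\right) \left(-20\right) - 47 = \left(- \frac{1}{-3} + 17\right) \left(-20\right) - 47 = \left(\left(-1\right) \left(- \frac{1}{3}\right) + 17\right) \left(-20\right) - 47 = \left(\frac{1}{3} + 17\right) \left(-20\right) - 47 = \frac{52}{3} \left(-20\right) - 47 = - \frac{1040}{3} - 47 = - \frac{1181}{3}$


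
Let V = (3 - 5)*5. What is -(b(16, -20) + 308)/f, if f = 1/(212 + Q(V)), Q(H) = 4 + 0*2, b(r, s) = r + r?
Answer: -73440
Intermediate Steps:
b(r, s) = 2*r
V = -10 (V = -2*5 = -10)
Q(H) = 4 (Q(H) = 4 + 0 = 4)
f = 1/216 (f = 1/(212 + 4) = 1/216 ≈ 0.0046296)
-(b(16, -20) + 308)/f = -(2*16 + 308)/1/216 = -(32 + 308)*216 = -340*216 = -1*73440 = -73440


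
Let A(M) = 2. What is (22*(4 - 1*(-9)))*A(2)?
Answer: 572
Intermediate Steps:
(22*(4 - 1*(-9)))*A(2) = (22*(4 - 1*(-9)))*2 = (22*(4 + 9))*2 = (22*13)*2 = 286*2 = 572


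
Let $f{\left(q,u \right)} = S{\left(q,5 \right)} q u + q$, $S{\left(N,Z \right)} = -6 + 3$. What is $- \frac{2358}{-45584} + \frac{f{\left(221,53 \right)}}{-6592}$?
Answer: $\frac{50226439}{9390304} \approx 5.3488$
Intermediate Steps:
$S{\left(N,Z \right)} = -3$
$f{\left(q,u \right)} = q - 3 q u$ ($f{\left(q,u \right)} = - 3 q u + q = q - 3 q u$)
$- \frac{2358}{-45584} + \frac{f{\left(221,53 \right)}}{-6592} = - \frac{2358}{-45584} + \frac{221 \left(1 - 159\right)}{-6592} = \left(-2358\right) \left(- \frac{1}{45584}\right) + 221 \left(1 - 159\right) \left(- \frac{1}{6592}\right) = \frac{1179}{22792} + 221 \left(-158\right) \left(- \frac{1}{6592}\right) = \frac{1179}{22792} - - \frac{17459}{3296} = \frac{1179}{22792} + \frac{17459}{3296} = \frac{50226439}{9390304}$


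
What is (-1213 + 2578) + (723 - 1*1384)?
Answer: 704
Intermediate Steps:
(-1213 + 2578) + (723 - 1*1384) = 1365 + (723 - 1384) = 1365 - 661 = 704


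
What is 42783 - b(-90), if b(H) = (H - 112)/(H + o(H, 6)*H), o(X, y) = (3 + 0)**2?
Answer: 19252249/450 ≈ 42783.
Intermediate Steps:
o(X, y) = 9 (o(X, y) = 3**2 = 9)
b(H) = (-112 + H)/(10*H) (b(H) = (H - 112)/(H + 9*H) = (-112 + H)/((10*H)) = (-112 + H)*(1/(10*H)) = (-112 + H)/(10*H))
42783 - b(-90) = 42783 - (-112 - 90)/(10*(-90)) = 42783 - (-1)*(-202)/(10*90) = 42783 - 1*101/450 = 42783 - 101/450 = 19252249/450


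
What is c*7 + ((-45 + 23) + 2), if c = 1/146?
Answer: -2913/146 ≈ -19.952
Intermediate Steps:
c = 1/146 ≈ 0.0068493
c*7 + ((-45 + 23) + 2) = (1/146)*7 + ((-45 + 23) + 2) = 7/146 + (-22 + 2) = 7/146 - 20 = -2913/146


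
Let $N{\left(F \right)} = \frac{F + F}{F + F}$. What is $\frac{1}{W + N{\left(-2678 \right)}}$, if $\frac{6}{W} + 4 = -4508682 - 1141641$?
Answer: $\frac{5650327}{5650321} \approx 1.0$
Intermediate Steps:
$N{\left(F \right)} = 1$ ($N{\left(F \right)} = \frac{2 F}{2 F} = 2 F \frac{1}{2 F} = 1$)
$W = - \frac{6}{5650327}$ ($W = \frac{6}{-4 - 5650323} = \frac{6}{-5650327} = 6 \left(- \frac{1}{5650327}\right) = - \frac{6}{5650327} \approx -1.0619 \cdot 10^{-6}$)
$\frac{1}{W + N{\left(-2678 \right)}} = \frac{1}{- \frac{6}{5650327} + 1} = \frac{1}{\frac{5650321}{5650327}} = \frac{5650327}{5650321}$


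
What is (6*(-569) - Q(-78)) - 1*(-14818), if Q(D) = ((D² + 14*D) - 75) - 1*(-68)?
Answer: 6419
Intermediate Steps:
Q(D) = -7 + D² + 14*D (Q(D) = (-75 + D² + 14*D) + 68 = -7 + D² + 14*D)
(6*(-569) - Q(-78)) - 1*(-14818) = (6*(-569) - (-7 + (-78)² + 14*(-78))) - 1*(-14818) = (-3414 - (-7 + 6084 - 1092)) + 14818 = (-3414 - 1*4985) + 14818 = (-3414 - 4985) + 14818 = -8399 + 14818 = 6419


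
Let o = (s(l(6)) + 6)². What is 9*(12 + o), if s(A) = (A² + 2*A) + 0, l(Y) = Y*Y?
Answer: 16990992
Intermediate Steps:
l(Y) = Y²
s(A) = A² + 2*A
o = 1887876 (o = (6²*(2 + 6²) + 6)² = (36*(2 + 36) + 6)² = (36*38 + 6)² = (1368 + 6)² = 1374² = 1887876)
9*(12 + o) = 9*(12 + 1887876) = 9*1887888 = 16990992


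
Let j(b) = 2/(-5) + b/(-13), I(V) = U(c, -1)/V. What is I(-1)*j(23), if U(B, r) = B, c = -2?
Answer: -282/65 ≈ -4.3385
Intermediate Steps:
I(V) = -2/V
j(b) = -⅖ - b/13 (j(b) = 2*(-⅕) + b*(-1/13) = -⅖ - b/13)
I(-1)*j(23) = (-2/(-1))*(-⅖ - 1/13*23) = (-2*(-1))*(-⅖ - 23/13) = 2*(-141/65) = -282/65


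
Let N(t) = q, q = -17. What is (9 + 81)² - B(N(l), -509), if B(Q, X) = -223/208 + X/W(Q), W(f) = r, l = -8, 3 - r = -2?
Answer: 8530987/1040 ≈ 8202.9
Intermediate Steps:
r = 5 (r = 3 - 1*(-2) = 3 + 2 = 5)
W(f) = 5
N(t) = -17
B(Q, X) = -223/208 + X/5
(9 + 81)² - B(N(l), -509) = (9 + 81)² - (-223/208 + (⅕)*(-509)) = 90² - (-223/208 - 509/5) = 8100 - 1*(-106987/1040) = 8100 + 106987/1040 = 8530987/1040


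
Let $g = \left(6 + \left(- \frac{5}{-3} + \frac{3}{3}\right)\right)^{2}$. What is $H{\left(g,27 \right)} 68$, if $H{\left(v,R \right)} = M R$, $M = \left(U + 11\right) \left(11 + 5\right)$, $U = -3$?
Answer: $235008$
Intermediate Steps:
$M = 128$ ($M = \left(-3 + 11\right) \left(11 + 5\right) = 8 \cdot 16 = 128$)
$g = \frac{676}{9}$ ($g = \left(6 + \left(\left(-5\right) \left(- \frac{1}{3}\right) + 3 \cdot \frac{1}{3}\right)\right)^{2} = \left(6 + \left(\frac{5}{3} + 1\right)\right)^{2} = \left(6 + \frac{8}{3}\right)^{2} = \left(\frac{26}{3}\right)^{2} = \frac{676}{9} \approx 75.111$)
$H{\left(v,R \right)} = 128 R$
$H{\left(g,27 \right)} 68 = 128 \cdot 27 \cdot 68 = 3456 \cdot 68 = 235008$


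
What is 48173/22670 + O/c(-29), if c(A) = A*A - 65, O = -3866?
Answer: -12564993/4397980 ≈ -2.8570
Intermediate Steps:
c(A) = -65 + A**2 (c(A) = A**2 - 65 = -65 + A**2)
48173/22670 + O/c(-29) = 48173/22670 - 3866/(-65 + (-29)**2) = 48173*(1/22670) - 3866/(-65 + 841) = 48173/22670 - 3866/776 = 48173/22670 - 3866*1/776 = 48173/22670 - 1933/388 = -12564993/4397980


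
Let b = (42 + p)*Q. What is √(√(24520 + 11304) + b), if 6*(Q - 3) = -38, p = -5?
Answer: √(-1110 + 36*√2239)/3 ≈ 8.1203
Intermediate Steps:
Q = -10/3 (Q = 3 + (⅙)*(-38) = 3 - 19/3 = -10/3 ≈ -3.3333)
b = -370/3 (b = (42 - 5)*(-10/3) = 37*(-10/3) = -370/3 ≈ -123.33)
√(√(24520 + 11304) + b) = √(√(24520 + 11304) - 370/3) = √(√35824 - 370/3) = √(4*√2239 - 370/3) = √(-370/3 + 4*√2239)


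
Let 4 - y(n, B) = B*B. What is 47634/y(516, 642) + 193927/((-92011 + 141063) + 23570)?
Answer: 19117418993/7482970880 ≈ 2.5548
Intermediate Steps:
y(n, B) = 4 - B**2 (y(n, B) = 4 - B*B = 4 - B**2)
47634/y(516, 642) + 193927/((-92011 + 141063) + 23570) = 47634/(4 - 1*642**2) + 193927/((-92011 + 141063) + 23570) = 47634/(4 - 1*412164) + 193927/(49052 + 23570) = 47634/(4 - 412164) + 193927/72622 = 47634/(-412160) + 193927*(1/72622) = 47634*(-1/412160) + 193927/72622 = -23817/206080 + 193927/72622 = 19117418993/7482970880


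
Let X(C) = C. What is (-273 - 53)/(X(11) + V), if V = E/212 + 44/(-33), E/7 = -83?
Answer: -207336/4405 ≈ -47.068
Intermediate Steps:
E = -581 (E = 7*(-83) = -581)
V = -2591/636 (V = -581/212 + 44/(-33) = -581*1/212 + 44*(-1/33) = -581/212 - 4/3 = -2591/636 ≈ -4.0739)
(-273 - 53)/(X(11) + V) = (-273 - 53)/(11 - 2591/636) = -326/4405/636 = -326*636/4405 = -207336/4405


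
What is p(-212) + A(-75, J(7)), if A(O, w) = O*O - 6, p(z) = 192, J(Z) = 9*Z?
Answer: 5811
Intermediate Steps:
A(O, w) = -6 + O**2 (A(O, w) = O**2 - 6 = -6 + O**2)
p(-212) + A(-75, J(7)) = 192 + (-6 + (-75)**2) = 192 + (-6 + 5625) = 192 + 5619 = 5811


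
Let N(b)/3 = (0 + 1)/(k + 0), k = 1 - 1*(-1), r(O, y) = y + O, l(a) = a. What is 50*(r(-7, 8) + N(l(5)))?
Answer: 125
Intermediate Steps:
r(O, y) = O + y
k = 2 (k = 1 + 1 = 2)
N(b) = 3/2 (N(b) = 3*((0 + 1)/(2 + 0)) = 3*(1/2) = 3*(1*(½)) = 3*(½) = 3/2)
50*(r(-7, 8) + N(l(5))) = 50*((-7 + 8) + 3/2) = 50*(1 + 3/2) = 50*(5/2) = 125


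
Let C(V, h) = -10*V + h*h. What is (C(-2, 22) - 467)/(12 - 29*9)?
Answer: -37/249 ≈ -0.14859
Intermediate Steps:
C(V, h) = h² - 10*V (C(V, h) = -10*V + h² = h² - 10*V)
(C(-2, 22) - 467)/(12 - 29*9) = ((22² - 10*(-2)) - 467)/(12 - 29*9) = ((484 + 20) - 467)/(12 - 261) = (504 - 467)/(-249) = 37*(-1/249) = -37/249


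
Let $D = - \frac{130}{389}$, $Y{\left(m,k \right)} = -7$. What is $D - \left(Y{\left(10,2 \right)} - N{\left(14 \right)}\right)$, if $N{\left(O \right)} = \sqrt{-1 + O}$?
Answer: $\frac{2593}{389} + \sqrt{13} \approx 10.271$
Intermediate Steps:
$D = - \frac{130}{389}$ ($D = \left(-130\right) \frac{1}{389} = - \frac{130}{389} \approx -0.33419$)
$D - \left(Y{\left(10,2 \right)} - N{\left(14 \right)}\right) = - \frac{130}{389} - \left(-7 - \sqrt{-1 + 14}\right) = - \frac{130}{389} - \left(-7 - \sqrt{13}\right) = - \frac{130}{389} + \left(7 + \sqrt{13}\right) = \frac{2593}{389} + \sqrt{13}$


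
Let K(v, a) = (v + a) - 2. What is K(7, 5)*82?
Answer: 820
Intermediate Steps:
K(v, a) = -2 + a + v (K(v, a) = (a + v) - 2 = -2 + a + v)
K(7, 5)*82 = (-2 + 5 + 7)*82 = 10*82 = 820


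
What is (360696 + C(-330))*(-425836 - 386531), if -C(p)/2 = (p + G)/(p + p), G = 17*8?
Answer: -16115937742227/55 ≈ -2.9302e+11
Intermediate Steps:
G = 136
C(p) = -(136 + p)/p (C(p) = -2*(p + 136)/(p + p) = -2*(136 + p)/(2*p) = -2*(136 + p)*1/(2*p) = -(136 + p)/p)
(360696 + C(-330))*(-425836 - 386531) = (360696 + (-136 - 1*(-330))/(-330))*(-425836 - 386531) = (360696 - (-136 + 330)/330)*(-812367) = (360696 - 1/330*194)*(-812367) = (360696 - 97/165)*(-812367) = (59514743/165)*(-812367) = -16115937742227/55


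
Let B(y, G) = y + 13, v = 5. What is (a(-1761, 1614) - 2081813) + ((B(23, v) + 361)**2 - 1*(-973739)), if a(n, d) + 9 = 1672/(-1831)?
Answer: -1740319566/1831 ≈ -9.5048e+5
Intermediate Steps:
a(n, d) = -18151/1831 (a(n, d) = -9 + 1672/(-1831) = -9 + 1672*(-1/1831) = -9 - 1672/1831 = -18151/1831)
B(y, G) = 13 + y
(a(-1761, 1614) - 2081813) + ((B(23, v) + 361)**2 - 1*(-973739)) = (-18151/1831 - 2081813) + (((13 + 23) + 361)**2 - 1*(-973739)) = -3811817754/1831 + ((36 + 361)**2 + 973739) = -3811817754/1831 + (397**2 + 973739) = -3811817754/1831 + (157609 + 973739) = -3811817754/1831 + 1131348 = -1740319566/1831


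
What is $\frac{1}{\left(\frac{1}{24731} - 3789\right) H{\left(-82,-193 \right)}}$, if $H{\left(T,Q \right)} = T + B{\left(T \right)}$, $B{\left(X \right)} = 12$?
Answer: $\frac{3533}{937057580} \approx 3.7703 \cdot 10^{-6}$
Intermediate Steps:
$H{\left(T,Q \right)} = 12 + T$ ($H{\left(T,Q \right)} = T + 12 = 12 + T$)
$\frac{1}{\left(\frac{1}{24731} - 3789\right) H{\left(-82,-193 \right)}} = \frac{1}{\left(\frac{1}{24731} - 3789\right) \left(12 - 82\right)} = \frac{1}{\left(\frac{1}{24731} - 3789\right) \left(-70\right)} = \frac{1}{- \frac{93705758}{24731}} \left(- \frac{1}{70}\right) = \left(- \frac{24731}{93705758}\right) \left(- \frac{1}{70}\right) = \frac{3533}{937057580}$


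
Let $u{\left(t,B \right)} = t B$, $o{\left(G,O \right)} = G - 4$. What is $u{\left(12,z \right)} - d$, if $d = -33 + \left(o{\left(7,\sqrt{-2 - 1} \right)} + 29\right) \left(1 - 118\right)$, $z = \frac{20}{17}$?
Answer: $\frac{64449}{17} \approx 3791.1$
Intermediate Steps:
$z = \frac{20}{17}$ ($z = 20 \cdot \frac{1}{17} = \frac{20}{17} \approx 1.1765$)
$o{\left(G,O \right)} = -4 + G$
$u{\left(t,B \right)} = B t$
$d = -3777$ ($d = -33 + \left(\left(-4 + 7\right) + 29\right) \left(1 - 118\right) = -33 + \left(3 + 29\right) \left(-117\right) = -33 + 32 \left(-117\right) = -33 - 3744 = -3777$)
$u{\left(12,z \right)} - d = \frac{20}{17} \cdot 12 - -3777 = \frac{240}{17} + 3777 = \frac{64449}{17}$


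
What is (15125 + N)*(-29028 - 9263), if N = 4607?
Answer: -755558012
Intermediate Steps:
(15125 + N)*(-29028 - 9263) = (15125 + 4607)*(-29028 - 9263) = 19732*(-38291) = -755558012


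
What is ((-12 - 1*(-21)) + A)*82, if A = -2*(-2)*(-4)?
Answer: -574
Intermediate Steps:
A = -16 (A = 4*(-4) = -16)
((-12 - 1*(-21)) + A)*82 = ((-12 - 1*(-21)) - 16)*82 = ((-12 + 21) - 16)*82 = (9 - 16)*82 = -7*82 = -574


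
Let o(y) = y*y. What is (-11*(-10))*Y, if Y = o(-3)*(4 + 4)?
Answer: 7920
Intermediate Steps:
o(y) = y**2
Y = 72 (Y = (-3)**2*(4 + 4) = 9*8 = 72)
(-11*(-10))*Y = -11*(-10)*72 = 110*72 = 7920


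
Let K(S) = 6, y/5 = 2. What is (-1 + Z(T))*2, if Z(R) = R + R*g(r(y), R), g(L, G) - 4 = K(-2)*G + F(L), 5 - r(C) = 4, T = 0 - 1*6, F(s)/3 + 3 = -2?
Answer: 550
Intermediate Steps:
y = 10 (y = 5*2 = 10)
F(s) = -15 (F(s) = -9 + 3*(-2) = -9 - 6 = -15)
T = -6 (T = 0 - 6 = -6)
r(C) = 1 (r(C) = 5 - 1*4 = 5 - 4 = 1)
g(L, G) = -11 + 6*G (g(L, G) = 4 + (6*G - 15) = 4 + (-15 + 6*G) = -11 + 6*G)
Z(R) = R + R*(-11 + 6*R)
(-1 + Z(T))*2 = (-1 + 2*(-6)*(-5 + 3*(-6)))*2 = (-1 + 2*(-6)*(-5 - 18))*2 = (-1 + 2*(-6)*(-23))*2 = (-1 + 276)*2 = 275*2 = 550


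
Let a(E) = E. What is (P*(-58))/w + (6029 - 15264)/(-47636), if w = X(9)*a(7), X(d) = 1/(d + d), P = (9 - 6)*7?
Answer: -149186717/47636 ≈ -3131.8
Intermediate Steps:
P = 21 (P = 3*7 = 21)
X(d) = 1/(2*d)
w = 7/18 (w = ((½)/9)*7 = ((½)*(⅑))*7 = (1/18)*7 = 7/18 ≈ 0.38889)
(P*(-58))/w + (6029 - 15264)/(-47636) = (21*(-58))/(7/18) + (6029 - 15264)/(-47636) = -1218*18/7 - 9235*(-1/47636) = -3132 + 9235/47636 = -149186717/47636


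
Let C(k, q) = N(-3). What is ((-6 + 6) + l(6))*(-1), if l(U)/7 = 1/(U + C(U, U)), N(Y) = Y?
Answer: -7/3 ≈ -2.3333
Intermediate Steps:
C(k, q) = -3
l(U) = 7/(-3 + U) (l(U) = 7/(U - 3) = 7/(-3 + U))
((-6 + 6) + l(6))*(-1) = ((-6 + 6) + 7/(-3 + 6))*(-1) = (0 + 7/3)*(-1) = (7/3)*(-1) = -7/3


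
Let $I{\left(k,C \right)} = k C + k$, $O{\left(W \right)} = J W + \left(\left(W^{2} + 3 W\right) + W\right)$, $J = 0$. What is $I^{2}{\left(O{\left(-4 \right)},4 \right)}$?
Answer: $0$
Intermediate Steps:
$O{\left(W \right)} = W^{2} + 4 W$ ($O{\left(W \right)} = 0 W + \left(\left(W^{2} + 3 W\right) + W\right) = 0 + \left(W^{2} + 4 W\right) = W^{2} + 4 W$)
$I{\left(k,C \right)} = k + C k$ ($I{\left(k,C \right)} = C k + k = k + C k$)
$I^{2}{\left(O{\left(-4 \right)},4 \right)} = \left(- 4 \left(4 - 4\right) \left(1 + 4\right)\right)^{2} = \left(\left(-4\right) 0 \cdot 5\right)^{2} = \left(0 \cdot 5\right)^{2} = 0^{2} = 0$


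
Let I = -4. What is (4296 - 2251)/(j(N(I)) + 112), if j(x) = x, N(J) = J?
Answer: 2045/108 ≈ 18.935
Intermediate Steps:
(4296 - 2251)/(j(N(I)) + 112) = (4296 - 2251)/(-4 + 112) = 2045/108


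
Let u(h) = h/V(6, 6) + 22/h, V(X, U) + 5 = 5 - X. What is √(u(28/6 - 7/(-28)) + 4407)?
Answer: √2210902634/708 ≈ 66.413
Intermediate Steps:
V(X, U) = -X (V(X, U) = -5 + (5 - X) = -X)
u(h) = 22/h - h/6 (u(h) = h/((-1*6)) + 22/h = h/(-6) + 22/h = h*(-⅙) + 22/h = -h/6 + 22/h = 22/h - h/6)
√(u(28/6 - 7/(-28)) + 4407) = √((22/(28/6 - 7/(-28)) - (28/6 - 7/(-28))/6) + 4407) = √((22/(28*(⅙) - 7*(-1/28)) - (28*(⅙) - 7*(-1/28))/6) + 4407) = √((22/(14/3 + ¼) - (14/3 + ¼)/6) + 4407) = √((22/(59/12) - ⅙*59/12) + 4407) = √((22*(12/59) - 59/72) + 4407) = √((264/59 - 59/72) + 4407) = √(15527/4248 + 4407) = √(18736463/4248) = √2210902634/708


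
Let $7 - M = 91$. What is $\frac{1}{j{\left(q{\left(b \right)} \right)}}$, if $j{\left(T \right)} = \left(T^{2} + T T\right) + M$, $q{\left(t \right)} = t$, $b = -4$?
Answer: $- \frac{1}{52} \approx -0.019231$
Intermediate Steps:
$M = -84$ ($M = 7 - 91 = -84$)
$j{\left(T \right)} = -84 + 2 T^{2}$ ($j{\left(T \right)} = \left(T^{2} + T T\right) - 84 = \left(T^{2} + T^{2}\right) - 84 = 2 T^{2} - 84 = -84 + 2 T^{2}$)
$\frac{1}{j{\left(q{\left(b \right)} \right)}} = \frac{1}{-84 + 2 \left(-4\right)^{2}} = \frac{1}{-84 + 2 \cdot 16} = \frac{1}{-84 + 32} = \frac{1}{-52} = - \frac{1}{52}$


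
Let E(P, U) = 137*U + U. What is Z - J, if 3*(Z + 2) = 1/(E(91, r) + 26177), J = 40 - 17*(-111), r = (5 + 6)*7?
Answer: -212978960/110409 ≈ -1929.0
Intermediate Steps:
r = 77 (r = 11*7 = 77)
E(P, U) = 138*U
J = 1927 (J = 40 + 1887 = 1927)
Z = -220817/110409 (Z = -2 + 1/(3*(138*77 + 26177)) = -2 + 1/(3*(10626 + 26177)) = -2 + (1/3)/36803 = -2 + (1/3)*(1/36803) = -2 + 1/110409 = -220817/110409 ≈ -2.0000)
Z - J = -220817/110409 - 1*1927 = -220817/110409 - 1927 = -212978960/110409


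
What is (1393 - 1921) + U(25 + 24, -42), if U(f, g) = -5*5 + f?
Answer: -504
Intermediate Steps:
U(f, g) = -25 + f
(1393 - 1921) + U(25 + 24, -42) = (1393 - 1921) + (-25 + (25 + 24)) = -528 + (-25 + 49) = -528 + 24 = -504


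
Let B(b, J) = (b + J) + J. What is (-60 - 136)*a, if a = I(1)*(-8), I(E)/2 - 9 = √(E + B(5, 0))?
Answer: 28224 + 3136*√6 ≈ 35906.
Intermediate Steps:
B(b, J) = b + 2*J (B(b, J) = (J + b) + J = b + 2*J)
I(E) = 18 + 2*√(5 + E) (I(E) = 18 + 2*√(E + (5 + 2*0)) = 18 + 2*√(E + (5 + 0)) = 18 + 2*√(E + 5) = 18 + 2*√(5 + E))
a = -144 - 16*√6 (a = (18 + 2*√(5 + 1))*(-8) = (18 + 2*√6)*(-8) = -144 - 16*√6 ≈ -183.19)
(-60 - 136)*a = (-60 - 136)*(-144 - 16*√6) = -196*(-144 - 16*√6) = 28224 + 3136*√6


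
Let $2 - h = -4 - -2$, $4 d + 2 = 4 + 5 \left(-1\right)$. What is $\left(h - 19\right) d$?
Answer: $\frac{45}{4} \approx 11.25$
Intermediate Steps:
$d = - \frac{3}{4}$ ($d = - \frac{1}{2} + \frac{4 + 5 \left(-1\right)}{4} = - \frac{1}{2} + \frac{4 - 5}{4} = - \frac{1}{2} + \frac{1}{4} \left(-1\right) = - \frac{1}{2} - \frac{1}{4} = - \frac{3}{4} \approx -0.75$)
$h = 4$ ($h = 2 - \left(-4 - -2\right) = 2 - \left(-4 + 2\right) = 2 - -2 = 2 + 2 = 4$)
$\left(h - 19\right) d = \left(4 - 19\right) \left(- \frac{3}{4}\right) = \left(-15\right) \left(- \frac{3}{4}\right) = \frac{45}{4}$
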